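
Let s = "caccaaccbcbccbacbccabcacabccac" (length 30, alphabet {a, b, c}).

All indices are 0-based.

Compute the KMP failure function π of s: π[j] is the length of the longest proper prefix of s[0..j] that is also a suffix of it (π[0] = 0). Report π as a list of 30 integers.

[0, 0, 1, 1, 2, 0, 1, 1, 0, 1, 0, 1, 1, 0, 0, 1, 0, 1, 1, 2, 0, 1, 2, 3, 2, 0, 1, 1, 2, 3]

π[0] = 0
j=1 s[j]='a': π[1]=0 (border '')
j=2 s[j]='c': π[2]=1 (border 'c')
j=3 s[j]='c': k: 1→0; π[3]=1 (border 'c')
j=4 s[j]='a': π[4]=2 (border 'ca')
j=5 s[j]='a': k: 2→0; π[5]=0 (border '')
j=6 s[j]='c': π[6]=1 (border 'c')
j=7 s[j]='c': k: 1→0; π[7]=1 (border 'c')
j=8 s[j]='b': k: 1→0; π[8]=0 (border '')
j=9 s[j]='c': π[9]=1 (border 'c')
j=10 s[j]='b': k: 1→0; π[10]=0 (border '')
j=11 s[j]='c': π[11]=1 (border 'c')
j=12 s[j]='c': k: 1→0; π[12]=1 (border 'c')
j=13 s[j]='b': k: 1→0; π[13]=0 (border '')
j=14 s[j]='a': π[14]=0 (border '')
j=15 s[j]='c': π[15]=1 (border 'c')
j=16 s[j]='b': k: 1→0; π[16]=0 (border '')
j=17 s[j]='c': π[17]=1 (border 'c')
j=18 s[j]='c': k: 1→0; π[18]=1 (border 'c')
j=19 s[j]='a': π[19]=2 (border 'ca')
j=20 s[j]='b': k: 2→0; π[20]=0 (border '')
j=21 s[j]='c': π[21]=1 (border 'c')
j=22 s[j]='a': π[22]=2 (border 'ca')
j=23 s[j]='c': π[23]=3 (border 'cac')
j=24 s[j]='a': k: 3→1; π[24]=2 (border 'ca')
j=25 s[j]='b': k: 2→0; π[25]=0 (border '')
j=26 s[j]='c': π[26]=1 (border 'c')
j=27 s[j]='c': k: 1→0; π[27]=1 (border 'c')
j=28 s[j]='a': π[28]=2 (border 'ca')
j=29 s[j]='c': π[29]=3 (border 'cac')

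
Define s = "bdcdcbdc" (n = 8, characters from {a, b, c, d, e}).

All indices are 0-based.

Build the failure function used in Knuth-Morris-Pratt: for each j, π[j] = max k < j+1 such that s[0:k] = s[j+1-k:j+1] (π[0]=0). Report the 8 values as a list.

[0, 0, 0, 0, 0, 1, 2, 3]

π[0] = 0
j=1 s[j]='d': π[1]=0 (border '')
j=2 s[j]='c': π[2]=0 (border '')
j=3 s[j]='d': π[3]=0 (border '')
j=4 s[j]='c': π[4]=0 (border '')
j=5 s[j]='b': π[5]=1 (border 'b')
j=6 s[j]='d': π[6]=2 (border 'bd')
j=7 s[j]='c': π[7]=3 (border 'bdc')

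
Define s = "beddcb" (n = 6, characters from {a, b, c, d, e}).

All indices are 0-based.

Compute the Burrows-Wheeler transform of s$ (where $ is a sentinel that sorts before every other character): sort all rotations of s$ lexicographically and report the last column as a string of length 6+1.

bc$ddeb

rank  rotation last
    0  $beddcb  b
    1  b$beddc  c
    2  beddcb$  $
    3  cb$bedd  d
    4  dcb$bed  d
    5  ddcb$be  e
    6  eddcb$b  b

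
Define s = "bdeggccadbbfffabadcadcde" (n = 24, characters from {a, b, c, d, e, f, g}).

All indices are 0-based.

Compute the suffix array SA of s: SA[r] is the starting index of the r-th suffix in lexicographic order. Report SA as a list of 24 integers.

[14, 7, 16, 19, 15, 9, 0, 10, 6, 18, 5, 21, 8, 17, 20, 22, 1, 23, 2, 13, 12, 11, 4, 3]

rank→(start, suffix):
  0 → (14, 'abadcadcde')
  1 → (7, 'adbbfffabadcadcde')
  2 → (16, 'adcadcde')
  3 → (19, 'adcde')
  4 → (15, 'badcadcde')
  5 → (9, 'bbfffabadcadcde')
  6 → (0, 'bdeggccadbbfffabadcadcde')
  7 → (10, 'bfffabadcadcde')
  8 → (6, 'cadbbfffabadcadcde')
  9 → (18, 'cadcde')
  10 → (5, 'ccadbbfffabadcadcde')
  11 → (21, 'cde')
  12 → (8, 'dbbfffabadcadcde')
  13 → (17, 'dcadcde')
  14 → (20, 'dcde')
  15 → (22, 'de')
  16 → (1, 'deggccadbbfffabadcadcde')
  17 → (23, 'e')
  18 → (2, 'eggccadbbfffabadcadcde')
  19 → (13, 'fabadcadcde')
  20 → (12, 'ffabadcadcde')
  21 → (11, 'fffabadcadcde')
  22 → (4, 'gccadbbfffabadcadcde')
  23 → (3, 'ggccadbbfffabadcadcde')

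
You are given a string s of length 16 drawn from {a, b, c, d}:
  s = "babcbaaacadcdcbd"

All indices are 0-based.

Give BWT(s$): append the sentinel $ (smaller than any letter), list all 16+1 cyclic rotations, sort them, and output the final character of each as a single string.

rank  rotation           last
    0  $babcbaaacadcdcbd  d
    1  aaacadcdcbd$babcb  b
    2  aacadcdcbd$babcba  a
    3  abcbaaacadcdcbd$b  b
    4  acadcdcbd$babcbaa  a
    5  adcdcbd$babcbaaac  c
    6  baaacadcdcbd$babc  c
    7  babcbaaacadcdcbd$  $
    8  bcbaaacadcdcbd$ba  a
    9  bd$babcbaaacadcdc  c
   10  cadcdcbd$babcbaaa  a
   11  cbaaacadcdcbd$bab  b
   12  cbd$babcbaaacadcd  d
   13  cdcbd$babcbaaacad  d
   14  d$babcbaaacadcdcb  b
   15  dcbd$babcbaaacadc  c
   16  dcdcbd$babcbaaaca  a

dbabacc$acabddbca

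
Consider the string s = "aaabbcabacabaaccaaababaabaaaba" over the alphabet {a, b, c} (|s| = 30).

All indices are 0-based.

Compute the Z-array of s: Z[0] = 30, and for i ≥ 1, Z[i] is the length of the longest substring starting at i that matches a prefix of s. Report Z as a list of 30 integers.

Z[0]=30
i=1: i≥r, start 0; Z[1]=2 grow→box=[1,3)
i=2: min(r-i=1, Z[1]=2)=1; Z[2]=1
i=3: i≥r, start 0; Z[3]=0
i=4: i≥r, start 0; Z[4]=0
i=5: i≥r, start 0; Z[5]=0
i=6: i≥r, start 0; Z[6]=1 grow→box=[6,7)
i=7: i≥r, start 0; Z[7]=0
i=8: i≥r, start 0; Z[8]=1 grow→box=[8,9)
i=9: i≥r, start 0; Z[9]=0
i=10: i≥r, start 0; Z[10]=1 grow→box=[10,11)
i=11: i≥r, start 0; Z[11]=0
i=12: i≥r, start 0; Z[12]=2 grow→box=[12,14)
i=13: min(r-i=1, Z[1]=2)=1; Z[13]=1
i=14: i≥r, start 0; Z[14]=0
i=15: i≥r, start 0; Z[15]=0
i=16: i≥r, start 0; Z[16]=4 grow→box=[16,20)
i=17: min(r-i=3, Z[1]=2)=2; Z[17]=2
i=18: min(r-i=2, Z[2]=1)=1; Z[18]=1
i=19: min(r-i=1, Z[3]=0)=0; Z[19]=0
i=20: i≥r, start 0; Z[20]=1 grow→box=[20,21)
i=21: i≥r, start 0; Z[21]=0
i=22: i≥r, start 0; Z[22]=2 grow→box=[22,24)
i=23: min(r-i=1, Z[1]=2)=1; Z[23]=1
i=24: i≥r, start 0; Z[24]=0
i=25: i≥r, start 0; Z[25]=4 grow→box=[25,29)
i=26: min(r-i=3, Z[1]=2)=2; Z[26]=2
i=27: min(r-i=2, Z[2]=1)=1; Z[27]=1
i=28: min(r-i=1, Z[3]=0)=0; Z[28]=0
i=29: i≥r, start 0; Z[29]=1 grow→box=[29,30)

[30, 2, 1, 0, 0, 0, 1, 0, 1, 0, 1, 0, 2, 1, 0, 0, 4, 2, 1, 0, 1, 0, 2, 1, 0, 4, 2, 1, 0, 1]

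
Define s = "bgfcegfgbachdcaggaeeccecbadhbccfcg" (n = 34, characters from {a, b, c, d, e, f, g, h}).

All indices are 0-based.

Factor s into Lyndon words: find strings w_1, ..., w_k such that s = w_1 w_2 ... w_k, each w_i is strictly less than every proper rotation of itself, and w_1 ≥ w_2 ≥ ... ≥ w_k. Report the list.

["bgfcegfg", "b", "achdcaggaeeccecbadhbccfcg"]

emit factor 1: 'bgfcegfg' (i=0, period=8)
emit factor 2: 'b' (i=8, period=1)
emit factor 3: 'achdcaggaeeccecbadhbccfcg' (i=9, period=25)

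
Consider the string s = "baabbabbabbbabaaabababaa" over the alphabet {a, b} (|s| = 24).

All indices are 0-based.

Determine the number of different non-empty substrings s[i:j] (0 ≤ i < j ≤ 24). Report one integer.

232

sorted suffixes:
  #0 SA[0]=23  'a'
  #1 SA[1]=22  'aa'
  #2 SA[2]=14  'aaabababaa'
  #3 SA[3]=15  'aabababaa'
  #4 SA[4]=1  'aabbabbabbbabaaabababaa'
  #5 SA[5]=20  'abaa'
  #6 SA[6]=12  'abaaabababaa'
  #7 SA[7]=18  'ababaa'
  #8 SA[8]=16  'abababaa'
  #9 SA[9]=2  'abbabbabbbabaaabababaa'
  #10 SA[10]=5  'abbabbbabaaabababaa'
  #11 SA[11]=8  'abbbabaaabababaa'
  #12 SA[12]=21  'baa'
  #13 SA[13]=13  'baaabababaa'
  #14 SA[14]=0  'baabbabbabbbabaaabababaa'
  #15 SA[15]=19  'babaa'
  #16 SA[16]=11  'babaaabababaa'
  #17 SA[17]=17  'bababaa'
  #18 SA[18]=4  'babbabbbabaaabababaa'
  #19 SA[19]=7  'babbbabaaabababaa'
  #20 SA[20]=10  'bbabaaabababaa'
  #21 SA[21]=3  'bbabbabbbabaaabababaa'
  #22 SA[22]=6  'bbabbbabaaabababaa'
  #23 SA[23]=9  'bbbabaaabababaa'

SA = [23, 22, 14, 15, 1, 20, 12, 18, 16, 2, 5, 8, 21, 13, 0, 19, 11, 17, 4, 7, 10, 3, 6, 9]
i: (SA[i-1],SA[i]) lcp shared
  1: (23,22) 1 'a'
  2: (22,14) 2 'aa'
  3: (14,15) 2 'aa'
  4: (15,1) 3 'aab'
  5: (1,20) 1 'a'
  6: (20,12) 4 'abaa'
  7: (12,18) 3 'aba'
  8: (18,16) 5 'ababa'
  9: (16,2) 2 'ab'
  10: (2,5) 6 'abbabb'
  11: (5,8) 3 'abb'
  12: (8,21) 0 ''
  13: (21,13) 3 'baa'
  14: (13,0) 3 'baa'
  15: (0,19) 2 'ba'
  16: (19,11) 5 'babaa'
  17: (11,17) 4 'baba'
  18: (17,4) 3 'bab'
  19: (4,7) 4 'babb'
  20: (7,10) 1 'b'
  21: (10,3) 4 'bbab'
  22: (3,6) 5 'bbabb'
  23: (6,9) 2 'bb'

n(n+1)/2 = 24·25/2 = 300
Σ LCP = 0 + 1 + 2 + 2 + 3 + 1 + 4 + 3 + 5 + 2 + 6 + 3 + 0 + 3 + 3 + 2 + 5 + 4 + 3 + 4 + 1 + 4 + 5 + 2 = 68
distinct = 300 − 68 = 232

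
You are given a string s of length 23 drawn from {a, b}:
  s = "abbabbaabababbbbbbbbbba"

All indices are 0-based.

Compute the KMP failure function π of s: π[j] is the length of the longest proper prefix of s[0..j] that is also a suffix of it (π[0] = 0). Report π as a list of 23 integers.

π[0] = 0
j=1 s[j]='b': π[1]=0 (border '')
j=2 s[j]='b': π[2]=0 (border '')
j=3 s[j]='a': π[3]=1 (border 'a')
j=4 s[j]='b': π[4]=2 (border 'ab')
j=5 s[j]='b': π[5]=3 (border 'abb')
j=6 s[j]='a': π[6]=4 (border 'abba')
j=7 s[j]='a': k: 4→1→0; π[7]=1 (border 'a')
j=8 s[j]='b': π[8]=2 (border 'ab')
j=9 s[j]='a': k: 2→0; π[9]=1 (border 'a')
j=10 s[j]='b': π[10]=2 (border 'ab')
j=11 s[j]='a': k: 2→0; π[11]=1 (border 'a')
j=12 s[j]='b': π[12]=2 (border 'ab')
j=13 s[j]='b': π[13]=3 (border 'abb')
j=14 s[j]='b': k: 3→0; π[14]=0 (border '')
j=15 s[j]='b': π[15]=0 (border '')
j=16 s[j]='b': π[16]=0 (border '')
j=17 s[j]='b': π[17]=0 (border '')
j=18 s[j]='b': π[18]=0 (border '')
j=19 s[j]='b': π[19]=0 (border '')
j=20 s[j]='b': π[20]=0 (border '')
j=21 s[j]='b': π[21]=0 (border '')
j=22 s[j]='a': π[22]=1 (border 'a')

[0, 0, 0, 1, 2, 3, 4, 1, 2, 1, 2, 1, 2, 3, 0, 0, 0, 0, 0, 0, 0, 0, 1]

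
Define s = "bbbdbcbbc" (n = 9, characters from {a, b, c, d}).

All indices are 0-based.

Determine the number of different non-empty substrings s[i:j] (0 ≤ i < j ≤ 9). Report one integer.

rank | idx | suffix
   0 |   0 | bbbdbcbbc
   1 |   6 | bbc
   2 |   1 | bbdbcbbc
   3 |   7 | bc
   4 |   4 | bcbbc
   5 |   2 | bdbcbbc
   6 |   8 | c
   7 |   5 | cbbc
   8 |   3 | dbcbbc

SA = [0, 6, 1, 7, 4, 2, 8, 5, 3]
i: (SA[i-1],SA[i]) lcp shared
  1: (0,6) 2 'bb'
  2: (6,1) 2 'bb'
  3: (1,7) 1 'b'
  4: (7,4) 2 'bc'
  5: (4,2) 1 'b'
  6: (2,8) 0 ''
  7: (8,5) 1 'c'
  8: (5,3) 0 ''

n(n+1)/2 = 9·10/2 = 45
Σ LCP = 0 + 2 + 2 + 1 + 2 + 1 + 0 + 1 + 0 = 9
distinct = 45 − 9 = 36

36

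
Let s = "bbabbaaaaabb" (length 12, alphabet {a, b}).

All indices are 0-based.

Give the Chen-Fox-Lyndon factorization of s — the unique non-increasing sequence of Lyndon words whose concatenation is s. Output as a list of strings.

emit factor 1: 'b' (i=0, period=1)
emit factor 2: 'b' (i=1, period=1)
emit factor 3: 'abb' (i=2, period=3)
emit factor 4: 'aaaaabb' (i=5, period=7)

["b", "b", "abb", "aaaaabb"]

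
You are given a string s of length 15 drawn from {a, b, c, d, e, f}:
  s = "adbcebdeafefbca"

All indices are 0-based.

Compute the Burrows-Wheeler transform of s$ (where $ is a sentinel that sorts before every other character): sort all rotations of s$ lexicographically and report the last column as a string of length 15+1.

rank  rotation          last
    0  $adbcebdeafefbca  a
    1  a$adbcebdeafefbc  c
    2  adbcebdeafefbca$  $
    3  afefbca$adbcebde  e
    4  bca$adbcebdeafef  f
    5  bcebdeafefbca$ad  d
    6  bdeafefbca$adbce  e
    7  ca$adbcebdeafefb  b
    8  cebdeafefbca$adb  b
    9  dbcebdeafefbca$a  a
   10  deafefbca$adbceb  b
   11  eafefbca$adbcebd  d
   12  ebdeafefbca$adbc  c
   13  efbca$adbcebdeaf  f
   14  fbca$adbcebdeafe  e
   15  fefbca$adbcebdea  a

ac$efdebbabdcfea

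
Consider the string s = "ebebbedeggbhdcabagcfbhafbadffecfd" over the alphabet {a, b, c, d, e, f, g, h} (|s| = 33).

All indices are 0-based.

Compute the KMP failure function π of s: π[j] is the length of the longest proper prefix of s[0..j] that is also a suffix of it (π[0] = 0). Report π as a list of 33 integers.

π[0] = 0
j=1 s[j]='b': π[1]=0 (border '')
j=2 s[j]='e': π[2]=1 (border 'e')
j=3 s[j]='b': π[3]=2 (border 'eb')
j=4 s[j]='b': k: 2→0; π[4]=0 (border '')
j=5 s[j]='e': π[5]=1 (border 'e')
j=6 s[j]='d': k: 1→0; π[6]=0 (border '')
j=7 s[j]='e': π[7]=1 (border 'e')
j=8 s[j]='g': k: 1→0; π[8]=0 (border '')
j=9 s[j]='g': π[9]=0 (border '')
j=10 s[j]='b': π[10]=0 (border '')
j=11 s[j]='h': π[11]=0 (border '')
j=12 s[j]='d': π[12]=0 (border '')
j=13 s[j]='c': π[13]=0 (border '')
j=14 s[j]='a': π[14]=0 (border '')
j=15 s[j]='b': π[15]=0 (border '')
j=16 s[j]='a': π[16]=0 (border '')
j=17 s[j]='g': π[17]=0 (border '')
j=18 s[j]='c': π[18]=0 (border '')
j=19 s[j]='f': π[19]=0 (border '')
j=20 s[j]='b': π[20]=0 (border '')
j=21 s[j]='h': π[21]=0 (border '')
j=22 s[j]='a': π[22]=0 (border '')
j=23 s[j]='f': π[23]=0 (border '')
j=24 s[j]='b': π[24]=0 (border '')
j=25 s[j]='a': π[25]=0 (border '')
j=26 s[j]='d': π[26]=0 (border '')
j=27 s[j]='f': π[27]=0 (border '')
j=28 s[j]='f': π[28]=0 (border '')
j=29 s[j]='e': π[29]=1 (border 'e')
j=30 s[j]='c': k: 1→0; π[30]=0 (border '')
j=31 s[j]='f': π[31]=0 (border '')
j=32 s[j]='d': π[32]=0 (border '')

[0, 0, 1, 2, 0, 1, 0, 1, 0, 0, 0, 0, 0, 0, 0, 0, 0, 0, 0, 0, 0, 0, 0, 0, 0, 0, 0, 0, 0, 1, 0, 0, 0]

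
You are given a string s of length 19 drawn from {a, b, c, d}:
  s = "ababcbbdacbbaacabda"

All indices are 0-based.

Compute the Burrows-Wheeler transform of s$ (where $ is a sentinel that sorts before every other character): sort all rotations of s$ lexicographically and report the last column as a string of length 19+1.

adb$bcadbaccaabaabbb

rank  rotation              last
    0  $ababcbbdacbbaacabda  a
    1  a$ababcbbdacbbaacabd  d
    2  aacabda$ababcbbdacbb  b
    3  ababcbbdacbbaacabda$  $
    4  abcbbdacbbaacabda$ab  b
    5  abda$ababcbbdacbbaac  c
    6  acabda$ababcbbdacbba  a
    7  acbbaacabda$ababcbbd  d
    8  baacabda$ababcbbdacb  b
    9  babcbbdacbbaacabda$a  a
   10  bbaacabda$ababcbbdac  c
   11  bbdacbbaacabda$ababc  c
   12  bcbbdacbbaacabda$aba  a
   13  bda$ababcbbdacbbaaca  a
   14  bdacbbaacabda$ababcb  b
   15  cabda$ababcbbdacbbaa  a
   16  cbbaacabda$ababcbbda  a
   17  cbbdacbbaacabda$abab  b
   18  da$ababcbbdacbbaacab  b
   19  dacbbaacabda$ababcbb  b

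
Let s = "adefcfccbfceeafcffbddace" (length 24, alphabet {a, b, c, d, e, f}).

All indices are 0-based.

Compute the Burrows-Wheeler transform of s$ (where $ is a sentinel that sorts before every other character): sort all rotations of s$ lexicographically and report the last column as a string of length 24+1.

ed$efccfafffdbacecdfcbeac

rank  rotation                   last
    0  $adefcfccbfceeafcffbddace  e
    1  ace$adefcfccbfceeafcffbdd  d
    2  adefcfccbfceeafcffbddace$  $
    3  afcffbddace$adefcfccbfcee  e
    4  bddace$adefcfccbfceeafcff  f
    5  bfceeafcffbddace$adefcfcc  c
    6  cbfceeafcffbddace$adefcfc  c
    7  ccbfceeafcffbddace$adefcf  f
    8  ce$adefcfccbfceeafcffbdda  a
    9  ceeafcffbddace$adefcfccbf  f
   10  cfccbfceeafcffbddace$adef  f
   11  cffbddace$adefcfccbfceeaf  f
   12  dace$adefcfccbfceeafcffbd  d
   13  ddace$adefcfccbfceeafcffb  b
   14  defcfccbfceeafcffbddace$a  a
   15  e$adefcfccbfceeafcffbddac  c
   16  eafcffbddace$adefcfccbfce  e
   17  eeafcffbddace$adefcfccbfc  c
   18  efcfccbfceeafcffbddace$ad  d
   19  fbddace$adefcfccbfceeafcf  f
   20  fccbfceeafcffbddace$adefc  c
   21  fceeafcffbddace$adefcfccb  b
   22  fcfccbfceeafcffbddace$ade  e
   23  fcffbddace$adefcfccbfceea  a
   24  ffbddace$adefcfccbfceeafc  c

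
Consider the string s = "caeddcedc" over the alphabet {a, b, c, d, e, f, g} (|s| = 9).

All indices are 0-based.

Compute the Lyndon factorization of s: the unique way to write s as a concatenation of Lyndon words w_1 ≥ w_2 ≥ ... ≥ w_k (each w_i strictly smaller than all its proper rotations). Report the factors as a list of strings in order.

["c", "aeddcedc"]

emit factor 1: 'c' (i=0, period=1)
emit factor 2: 'aeddcedc' (i=1, period=8)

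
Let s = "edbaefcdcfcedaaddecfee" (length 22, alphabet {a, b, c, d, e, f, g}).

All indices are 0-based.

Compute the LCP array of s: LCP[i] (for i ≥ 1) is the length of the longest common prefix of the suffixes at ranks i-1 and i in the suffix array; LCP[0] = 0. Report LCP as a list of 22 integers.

rank | idx | suffix
   0 |  13 | aaddecfee
   1 |  14 | addecfee
   2 |   3 | aefcdcfcedaaddecfee
   3 |   2 | baefcdcfcedaaddecfee
   4 |   6 | cdcfcedaaddecfee
   5 |  10 | cedaaddecfee
   6 |   8 | cfcedaaddecfee
   7 |  18 | cfee
   8 |  12 | daaddecfee
   9 |   1 | dbaefcdcfcedaaddecfee
  10 |   7 | dcfcedaaddecfee
  11 |  15 | ddecfee
  12 |  16 | decfee
  13 |  21 | e
  14 |  17 | ecfee
  15 |  11 | edaaddecfee
  16 |   0 | edbaefcdcfcedaaddecfee
  17 |  20 | ee
  18 |   4 | efcdcfcedaaddecfee
  19 |   5 | fcdcfcedaaddecfee
  20 |   9 | fcedaaddecfee
  21 |  19 | fee

SA = [13, 14, 3, 2, 6, 10, 8, 18, 12, 1, 7, 15, 16, 21, 17, 11, 0, 20, 4, 5, 9, 19]
rank  pair      lcp
   1  s[13:],s[14:]  1  'a'
   2  s[14:],s[3:]  1  'a'
   3  s[3:],s[2:]  0  ''
   4  s[2:],s[6:]  0  ''
   5  s[6:],s[10:]  1  'c'
   6  s[10:],s[8:]  1  'c'
   7  s[8:],s[18:]  2  'cf'
   8  s[18:],s[12:]  0  ''
   9  s[12:],s[1:]  1  'd'
  10  s[1:],s[7:]  1  'd'
  11  s[7:],s[15:]  1  'd'
  12  s[15:],s[16:]  1  'd'
  13  s[16:],s[21:]  0  ''
  14  s[21:],s[17:]  1  'e'
  15  s[17:],s[11:]  1  'e'
  16  s[11:],s[0:]  2  'ed'
  17  s[0:],s[20:]  1  'e'
  18  s[20:],s[4:]  1  'e'
  19  s[4:],s[5:]  0  ''
  20  s[5:],s[9:]  2  'fc'
  21  s[9:],s[19:]  1  'f'

[0, 1, 1, 0, 0, 1, 1, 2, 0, 1, 1, 1, 1, 0, 1, 1, 2, 1, 1, 0, 2, 1]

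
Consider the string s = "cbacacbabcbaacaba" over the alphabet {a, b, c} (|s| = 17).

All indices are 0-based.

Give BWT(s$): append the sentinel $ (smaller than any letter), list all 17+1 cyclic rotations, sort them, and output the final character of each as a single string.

rank  rotation            last
    0  $cbacacbabcbaacaba  a
    1  a$cbacacbabcbaacab  b
    2  aacaba$cbacacbabcb  b
    3  aba$cbacacbabcbaac  c
    4  abcbaacaba$cbacacb  b
    5  acaba$cbacacbabcba  a
    6  acacbabcbaacaba$cb  b
    7  acbabcbaacaba$cbac  c
    8  ba$cbacacbabcbaaca  a
    9  baacaba$cbacacbabc  c
   10  babcbaacaba$cbacac  c
   11  bacacbabcbaacaba$c  c
   12  bcbaacaba$cbacacba  a
   13  caba$cbacacbabcbaa  a
   14  cacbabcbaacaba$cba  a
   15  cbaacaba$cbacacbab  b
   16  cbabcbaacaba$cbaca  a
   17  cbacacbabcbaacaba$  $

abbcbabcacccaaaba$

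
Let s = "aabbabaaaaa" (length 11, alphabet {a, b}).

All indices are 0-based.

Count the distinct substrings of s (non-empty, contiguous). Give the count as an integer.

sorted suffixes:
  #0 SA[0]=10  'a'
  #1 SA[1]=9  'aa'
  #2 SA[2]=8  'aaa'
  #3 SA[3]=7  'aaaa'
  #4 SA[4]=6  'aaaaa'
  #5 SA[5]=0  'aabbabaaaaa'
  #6 SA[6]=4  'abaaaaa'
  #7 SA[7]=1  'abbabaaaaa'
  #8 SA[8]=5  'baaaaa'
  #9 SA[9]=3  'babaaaaa'
  #10 SA[10]=2  'bbabaaaaa'

SA = [10, 9, 8, 7, 6, 0, 4, 1, 5, 3, 2]
rank  pair      lcp
   1  s[10:],s[9:]  1  'a'
   2  s[9:],s[8:]  2  'aa'
   3  s[8:],s[7:]  3  'aaa'
   4  s[7:],s[6:]  4  'aaaa'
   5  s[6:],s[0:]  2  'aa'
   6  s[0:],s[4:]  1  'a'
   7  s[4:],s[1:]  2  'ab'
   8  s[1:],s[5:]  0  ''
   9  s[5:],s[3:]  2  'ba'
  10  s[3:],s[2:]  1  'b'

n(n+1)/2 = 11·12/2 = 66
Σ LCP = 0 + 1 + 2 + 3 + 4 + 2 + 1 + 2 + 0 + 2 + 1 = 18
distinct = 66 − 18 = 48

48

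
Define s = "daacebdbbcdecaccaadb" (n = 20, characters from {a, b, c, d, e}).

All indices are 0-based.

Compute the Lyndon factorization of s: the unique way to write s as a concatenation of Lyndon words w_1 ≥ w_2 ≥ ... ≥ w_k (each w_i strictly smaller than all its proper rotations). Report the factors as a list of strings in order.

["d", "aacebdbbcdecaccaadb"]

emit factor 1: 'd' (i=0, period=1)
emit factor 2: 'aacebdbbcdecaccaadb' (i=1, period=19)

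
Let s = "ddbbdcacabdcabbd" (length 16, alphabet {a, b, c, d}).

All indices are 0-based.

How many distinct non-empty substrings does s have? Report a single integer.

112

rank→(start, suffix):
  0 → (12, 'abbd')
  1 → (8, 'abdcabbd')
  2 → (6, 'acabdcabbd')
  3 → (13, 'bbd')
  4 → (2, 'bbdcacabdcabbd')
  5 → (14, 'bd')
  6 → (9, 'bdcabbd')
  7 → (3, 'bdcacabdcabbd')
  8 → (11, 'cabbd')
  9 → (7, 'cabdcabbd')
  10 → (5, 'cacabdcabbd')
  11 → (15, 'd')
  12 → (1, 'dbbdcacabdcabbd')
  13 → (10, 'dcabbd')
  14 → (4, 'dcacabdcabbd')
  15 → (0, 'ddbbdcacabdcabbd')

SA = [12, 8, 6, 13, 2, 14, 9, 3, 11, 7, 5, 15, 1, 10, 4, 0]
i: (SA[i-1],SA[i]) lcp shared
  1: (12,8) 2 'ab'
  2: (8,6) 1 'a'
  3: (6,13) 0 ''
  4: (13,2) 3 'bbd'
  5: (2,14) 1 'b'
  6: (14,9) 2 'bd'
  7: (9,3) 4 'bdca'
  8: (3,11) 0 ''
  9: (11,7) 3 'cab'
  10: (7,5) 2 'ca'
  11: (5,15) 0 ''
  12: (15,1) 1 'd'
  13: (1,10) 1 'd'
  14: (10,4) 3 'dca'
  15: (4,0) 1 'd'

n(n+1)/2 = 16·17/2 = 136
Σ LCP = 0 + 2 + 1 + 0 + 3 + 1 + 2 + 4 + 0 + 3 + 2 + 0 + 1 + 1 + 3 + 1 = 24
distinct = 136 − 24 = 112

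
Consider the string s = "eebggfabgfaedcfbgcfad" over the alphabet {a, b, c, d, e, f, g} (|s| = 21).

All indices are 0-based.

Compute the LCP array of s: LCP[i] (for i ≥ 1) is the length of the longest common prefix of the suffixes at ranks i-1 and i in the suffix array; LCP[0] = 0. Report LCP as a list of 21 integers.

[0, 1, 1, 0, 2, 2, 0, 2, 0, 1, 0, 1, 1, 0, 2, 2, 1, 0, 1, 3, 1]

sorted suffixes:
  #0 SA[0]=6  'abgfaedcfbgcfad'
  #1 SA[1]=19  'ad'
  #2 SA[2]=10  'aedcfbgcfad'
  #3 SA[3]=15  'bgcfad'
  #4 SA[4]=7  'bgfaedcfbgcfad'
  #5 SA[5]=2  'bggfabgfaedcfbgcfad'
  #6 SA[6]=17  'cfad'
  #7 SA[7]=13  'cfbgcfad'
  #8 SA[8]=20  'd'
  #9 SA[9]=12  'dcfbgcfad'
  #10 SA[10]=1  'ebggfabgfaedcfbgcfad'
  #11 SA[11]=11  'edcfbgcfad'
  #12 SA[12]=0  'eebggfabgfaedcfbgcfad'
  #13 SA[13]=5  'fabgfaedcfbgcfad'
  #14 SA[14]=18  'fad'
  #15 SA[15]=9  'faedcfbgcfad'
  #16 SA[16]=14  'fbgcfad'
  #17 SA[17]=16  'gcfad'
  #18 SA[18]=4  'gfabgfaedcfbgcfad'
  #19 SA[19]=8  'gfaedcfbgcfad'
  #20 SA[20]=3  'ggfabgfaedcfbgcfad'

SA = [6, 19, 10, 15, 7, 2, 17, 13, 20, 12, 1, 11, 0, 5, 18, 9, 14, 16, 4, 8, 3]
i: (SA[i-1],SA[i]) lcp shared
  1: (6,19) 1 'a'
  2: (19,10) 1 'a'
  3: (10,15) 0 ''
  4: (15,7) 2 'bg'
  5: (7,2) 2 'bg'
  6: (2,17) 0 ''
  7: (17,13) 2 'cf'
  8: (13,20) 0 ''
  9: (20,12) 1 'd'
  10: (12,1) 0 ''
  11: (1,11) 1 'e'
  12: (11,0) 1 'e'
  13: (0,5) 0 ''
  14: (5,18) 2 'fa'
  15: (18,9) 2 'fa'
  16: (9,14) 1 'f'
  17: (14,16) 0 ''
  18: (16,4) 1 'g'
  19: (4,8) 3 'gfa'
  20: (8,3) 1 'g'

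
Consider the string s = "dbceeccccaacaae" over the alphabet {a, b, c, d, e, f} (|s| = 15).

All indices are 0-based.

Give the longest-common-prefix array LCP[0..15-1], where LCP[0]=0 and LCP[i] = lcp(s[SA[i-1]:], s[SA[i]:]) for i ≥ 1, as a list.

[0, 2, 1, 1, 0, 0, 3, 1, 2, 3, 1, 0, 0, 1, 1]

sorted suffixes:
  #0 SA[0]=9  'aacaae'
  #1 SA[1]=12  'aae'
  #2 SA[2]=10  'acaae'
  #3 SA[3]=13  'ae'
  #4 SA[4]=1  'bceeccccaacaae'
  #5 SA[5]=8  'caacaae'
  #6 SA[6]=11  'caae'
  #7 SA[7]=7  'ccaacaae'
  #8 SA[8]=6  'cccaacaae'
  #9 SA[9]=5  'ccccaacaae'
  #10 SA[10]=2  'ceeccccaacaae'
  #11 SA[11]=0  'dbceeccccaacaae'
  #12 SA[12]=14  'e'
  #13 SA[13]=4  'eccccaacaae'
  #14 SA[14]=3  'eeccccaacaae'

SA = [9, 12, 10, 13, 1, 8, 11, 7, 6, 5, 2, 0, 14, 4, 3]
i: (SA[i-1],SA[i]) lcp shared
  1: (9,12) 2 'aa'
  2: (12,10) 1 'a'
  3: (10,13) 1 'a'
  4: (13,1) 0 ''
  5: (1,8) 0 ''
  6: (8,11) 3 'caa'
  7: (11,7) 1 'c'
  8: (7,6) 2 'cc'
  9: (6,5) 3 'ccc'
  10: (5,2) 1 'c'
  11: (2,0) 0 ''
  12: (0,14) 0 ''
  13: (14,4) 1 'e'
  14: (4,3) 1 'e'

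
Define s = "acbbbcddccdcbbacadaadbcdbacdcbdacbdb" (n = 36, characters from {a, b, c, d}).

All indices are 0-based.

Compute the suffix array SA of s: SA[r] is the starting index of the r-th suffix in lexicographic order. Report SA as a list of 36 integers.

[18, 14, 0, 31, 25, 16, 19, 35, 13, 24, 12, 2, 3, 21, 4, 29, 33, 15, 11, 1, 28, 32, 8, 22, 9, 26, 5, 17, 30, 34, 23, 20, 10, 27, 7, 6]

sorted suffixes:
  #0 SA[0]=18  'aadbcdbacdcbdacbdb'
  #1 SA[1]=14  'acadaadbcdbacdcbdacbdb'
  #2 SA[2]=0  'acbbbcddccdcbbacadaadbcdbacdcbdacbdb'
  #3 SA[3]=31  'acbdb'
  #4 SA[4]=25  'acdcbdacbdb'
  #5 SA[5]=16  'adaadbcdbacdcbdacbdb'
  #6 SA[6]=19  'adbcdbacdcbdacbdb'
  #7 SA[7]=35  'b'
  #8 SA[8]=13  'bacadaadbcdbacdcbdacbdb'
  #9 SA[9]=24  'bacdcbdacbdb'
  #10 SA[10]=12  'bbacadaadbcdbacdcbdacbdb'
  #11 SA[11]=2  'bbbcddccdcbbacadaadbcdbacdcbdacbdb'
  #12 SA[12]=3  'bbcddccdcbbacadaadbcdbacdcbdacbdb'
  #13 SA[13]=21  'bcdbacdcbdacbdb'
  #14 SA[14]=4  'bcddccdcbbacadaadbcdbacdcbdacbdb'
  #15 SA[15]=29  'bdacbdb'
  #16 SA[16]=33  'bdb'
  #17 SA[17]=15  'cadaadbcdbacdcbdacbdb'
  #18 SA[18]=11  'cbbacadaadbcdbacdcbdacbdb'
  #19 SA[19]=1  'cbbbcddccdcbbacadaadbcdbacdcbdacbdb'
  #20 SA[20]=28  'cbdacbdb'
  #21 SA[21]=32  'cbdb'
  #22 SA[22]=8  'ccdcbbacadaadbcdbacdcbdacbdb'
  #23 SA[23]=22  'cdbacdcbdacbdb'
  #24 SA[24]=9  'cdcbbacadaadbcdbacdcbdacbdb'
  #25 SA[25]=26  'cdcbdacbdb'
  #26 SA[26]=5  'cddccdcbbacadaadbcdbacdcbdacbdb'
  #27 SA[27]=17  'daadbcdbacdcbdacbdb'
  #28 SA[28]=30  'dacbdb'
  #29 SA[29]=34  'db'
  #30 SA[30]=23  'dbacdcbdacbdb'
  #31 SA[31]=20  'dbcdbacdcbdacbdb'
  #32 SA[32]=10  'dcbbacadaadbcdbacdcbdacbdb'
  #33 SA[33]=27  'dcbdacbdb'
  #34 SA[34]=7  'dccdcbbacadaadbcdbacdcbdacbdb'
  #35 SA[35]=6  'ddccdcbbacadaadbcdbacdcbdacbdb'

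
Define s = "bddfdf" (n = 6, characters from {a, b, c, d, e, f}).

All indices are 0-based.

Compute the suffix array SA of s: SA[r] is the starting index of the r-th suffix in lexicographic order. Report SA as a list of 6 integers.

[0, 1, 4, 2, 5, 3]

sorted suffixes:
  #0 SA[0]=0  'bddfdf'
  #1 SA[1]=1  'ddfdf'
  #2 SA[2]=4  'df'
  #3 SA[3]=2  'dfdf'
  #4 SA[4]=5  'f'
  #5 SA[5]=3  'fdf'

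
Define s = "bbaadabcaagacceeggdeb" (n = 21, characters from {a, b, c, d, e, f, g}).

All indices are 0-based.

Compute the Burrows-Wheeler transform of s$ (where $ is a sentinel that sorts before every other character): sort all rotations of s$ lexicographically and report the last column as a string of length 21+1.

rank  rotation                last
    0  $bbaadabcaagacceeggdeb  b
    1  aadabcaagacceeggdeb$bb  b
    2  aagacceeggdeb$bbaadabc  c
    3  abcaagacceeggdeb$bbaad  d
    4  acceeggdeb$bbaadabcaag  g
    5  adabcaagacceeggdeb$bba  a
    6  agacceeggdeb$bbaadabca  a
    7  b$bbaadabcaagacceeggde  e
    8  baadabcaagacceeggdeb$b  b
    9  bbaadabcaagacceeggdeb$  $
   10  bcaagacceeggdeb$bbaada  a
   11  caagacceeggdeb$bbaadab  b
   12  cceeggdeb$bbaadabcaaga  a
   13  ceeggdeb$bbaadabcaagac  c
   14  dabcaagacceeggdeb$bbaa  a
   15  deb$bbaadabcaagacceegg  g
   16  eb$bbaadabcaagacceeggd  d
   17  eeggdeb$bbaadabcaagacc  c
   18  eggdeb$bbaadabcaagacce  e
   19  gacceeggdeb$bbaadabcaa  a
   20  gdeb$bbaadabcaagacceeg  g
   21  ggdeb$bbaadabcaagaccee  e

bbcdgaaeb$abacagdceage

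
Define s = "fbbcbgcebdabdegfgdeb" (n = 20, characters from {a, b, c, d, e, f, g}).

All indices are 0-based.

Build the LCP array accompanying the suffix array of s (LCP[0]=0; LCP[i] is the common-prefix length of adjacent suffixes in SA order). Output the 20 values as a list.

rank | idx | suffix
   0 |  10 | abdegfgdeb
   1 |  19 | b
   2 |   1 | bbcbgcebdabdegfgdeb
   3 |   2 | bcbgcebdabdegfgdeb
   4 |   8 | bdabdegfgdeb
   5 |  11 | bdegfgdeb
   6 |   4 | bgcebdabdegfgdeb
   7 |   3 | cbgcebdabdegfgdeb
   8 |   6 | cebdabdegfgdeb
   9 |   9 | dabdegfgdeb
  10 |  17 | deb
  11 |  12 | degfgdeb
  12 |  18 | eb
  13 |   7 | ebdabdegfgdeb
  14 |  13 | egfgdeb
  15 |   0 | fbbcbgcebdabdegfgdeb
  16 |  15 | fgdeb
  17 |   5 | gcebdabdegfgdeb
  18 |  16 | gdeb
  19 |  14 | gfgdeb

SA = [10, 19, 1, 2, 8, 11, 4, 3, 6, 9, 17, 12, 18, 7, 13, 0, 15, 5, 16, 14]
i: (SA[i-1],SA[i]) lcp shared
  1: (10,19) 0 ''
  2: (19,1) 1 'b'
  3: (1,2) 1 'b'
  4: (2,8) 1 'b'
  5: (8,11) 2 'bd'
  6: (11,4) 1 'b'
  7: (4,3) 0 ''
  8: (3,6) 1 'c'
  9: (6,9) 0 ''
  10: (9,17) 1 'd'
  11: (17,12) 2 'de'
  12: (12,18) 0 ''
  13: (18,7) 2 'eb'
  14: (7,13) 1 'e'
  15: (13,0) 0 ''
  16: (0,15) 1 'f'
  17: (15,5) 0 ''
  18: (5,16) 1 'g'
  19: (16,14) 1 'g'

[0, 0, 1, 1, 1, 2, 1, 0, 1, 0, 1, 2, 0, 2, 1, 0, 1, 0, 1, 1]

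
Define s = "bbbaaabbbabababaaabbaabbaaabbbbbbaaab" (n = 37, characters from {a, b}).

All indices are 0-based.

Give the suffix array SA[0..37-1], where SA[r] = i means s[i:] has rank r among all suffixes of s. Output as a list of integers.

rank→(start, suffix):
  0 → (33, 'aaab')
  1 → (15, 'aaabbaabbaaabbbbbbaaab')
  2 → (3, 'aaabbbabababaaabbaabbaaabbbbbbaaab')
  3 → (24, 'aaabbbbbbaaab')
  4 → (34, 'aab')
  5 → (20, 'aabbaaabbbbbbaaab')
  6 → (16, 'aabbaabbaaabbbbbbaaab')
  7 → (4, 'aabbbabababaaabbaabbaaabbbbbbaaab')
  8 → (25, 'aabbbbbbaaab')
  9 → (35, 'ab')
  10 → (13, 'abaaabbaabbaaabbbbbbaaab')
  11 → (11, 'ababaaabbaabbaaabbbbbbaaab')
  12 → (9, 'abababaaabbaabbaaabbbbbbaaab')
  13 → (21, 'abbaaabbbbbbaaab')
  14 → (17, 'abbaabbaaabbbbbbaaab')
  15 → (5, 'abbbabababaaabbaabbaaabbbbbbaaab')
  16 → (26, 'abbbbbbaaab')
  17 → (36, 'b')
  18 → (32, 'baaab')
  19 → (14, 'baaabbaabbaaabbbbbbaaab')
  20 → (2, 'baaabbbabababaaabbaabbaaabbbbbbaaab')
  21 → (23, 'baaabbbbbbaaab')
  22 → (19, 'baabbaaabbbbbbaaab')
  23 → (12, 'babaaabbaabbaaabbbbbbaaab')
  24 → (10, 'bababaaabbaabbaaabbbbbbaaab')
  25 → (8, 'babababaaabbaabbaaabbbbbbaaab')
  26 → (31, 'bbaaab')
  27 → (1, 'bbaaabbbabababaaabbaabbaaabbbbbbaaab')
  28 → (22, 'bbaaabbbbbbaaab')
  29 → (18, 'bbaabbaaabbbbbbaaab')
  30 → (7, 'bbabababaaabbaabbaaabbbbbbaaab')
  31 → (30, 'bbbaaab')
  32 → (0, 'bbbaaabbbabababaaabbaabbaaabbbbbbaaab')
  33 → (6, 'bbbabababaaabbaabbaaabbbbbbaaab')
  34 → (29, 'bbbbaaab')
  35 → (28, 'bbbbbaaab')
  36 → (27, 'bbbbbbaaab')

[33, 15, 3, 24, 34, 20, 16, 4, 25, 35, 13, 11, 9, 21, 17, 5, 26, 36, 32, 14, 2, 23, 19, 12, 10, 8, 31, 1, 22, 18, 7, 30, 0, 6, 29, 28, 27]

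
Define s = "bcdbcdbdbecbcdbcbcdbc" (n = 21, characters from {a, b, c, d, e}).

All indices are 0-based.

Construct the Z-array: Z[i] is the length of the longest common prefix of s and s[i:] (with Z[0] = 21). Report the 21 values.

Z[0]=21
i=1: outside box; Z[1]=0
i=2: outside box; Z[2]=0
i=3: outside box; Z[3]=4 scan→box=[3,7)
i=4: min(r-i=3, Z[1]=0)=0; Z[4]=0
i=5: min(r-i=2, Z[2]=0)=0; Z[5]=0
i=6: min(r-i=1, Z[3]=4)=1; Z[6]=1
i=7: outside box; Z[7]=0
i=8: outside box; Z[8]=1 scan→box=[8,9)
i=9: outside box; Z[9]=0
i=10: outside box; Z[10]=0
i=11: outside box; Z[11]=5 scan→box=[11,16)
i=12: min(r-i=4, Z[1]=0)=0; Z[12]=0
i=13: min(r-i=3, Z[2]=0)=0; Z[13]=0
i=14: min(r-i=2, Z[3]=4)=2; Z[14]=2
i=15: min(r-i=1, Z[4]=0)=0; Z[15]=0
i=16: outside box; Z[16]=5 scan→box=[16,21)
i=17: min(r-i=4, Z[1]=0)=0; Z[17]=0
i=18: min(r-i=3, Z[2]=0)=0; Z[18]=0
i=19: min(r-i=2, Z[3]=4)=2; Z[19]=2
i=20: min(r-i=1, Z[4]=0)=0; Z[20]=0

[21, 0, 0, 4, 0, 0, 1, 0, 1, 0, 0, 5, 0, 0, 2, 0, 5, 0, 0, 2, 0]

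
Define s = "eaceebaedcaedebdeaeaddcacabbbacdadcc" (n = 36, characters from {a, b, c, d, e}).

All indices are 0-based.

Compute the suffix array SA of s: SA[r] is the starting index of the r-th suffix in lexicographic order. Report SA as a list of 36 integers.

sorted suffixes:
  #0 SA[0]=25  'abbbacdadcc'
  #1 SA[1]=23  'acabbbacdadcc'
  #2 SA[2]=29  'acdadcc'
  #3 SA[3]=1  'aceebaedcaedebdeaeaddcacabbbacdadcc'
  #4 SA[4]=32  'adcc'
  #5 SA[5]=19  'addcacabbbacdadcc'
  #6 SA[6]=17  'aeaddcacabbbacdadcc'
  #7 SA[7]=6  'aedcaedebdeaeaddcacabbbacdadcc'
  #8 SA[8]=10  'aedebdeaeaddcacabbbacdadcc'
  #9 SA[9]=28  'bacdadcc'
  #10 SA[10]=5  'baedcaedebdeaeaddcacabbbacdadcc'
  #11 SA[11]=27  'bbacdadcc'
  #12 SA[12]=26  'bbbacdadcc'
  #13 SA[13]=14  'bdeaeaddcacabbbacdadcc'
  #14 SA[14]=35  'c'
  #15 SA[15]=24  'cabbbacdadcc'
  #16 SA[16]=22  'cacabbbacdadcc'
  #17 SA[17]=9  'caedebdeaeaddcacabbbacdadcc'
  #18 SA[18]=34  'cc'
  #19 SA[19]=30  'cdadcc'
  #20 SA[20]=2  'ceebaedcaedebdeaeaddcacabbbacdadcc'
  #21 SA[21]=31  'dadcc'
  #22 SA[22]=21  'dcacabbbacdadcc'
  #23 SA[23]=8  'dcaedebdeaeaddcacabbbacdadcc'
  #24 SA[24]=33  'dcc'
  #25 SA[25]=20  'ddcacabbbacdadcc'
  #26 SA[26]=15  'deaeaddcacabbbacdadcc'
  #27 SA[27]=12  'debdeaeaddcacabbbacdadcc'
  #28 SA[28]=0  'eaceebaedcaedebdeaeaddcacabbbacdadcc'
  #29 SA[29]=18  'eaddcacabbbacdadcc'
  #30 SA[30]=16  'eaeaddcacabbbacdadcc'
  #31 SA[31]=4  'ebaedcaedebdeaeaddcacabbbacdadcc'
  #32 SA[32]=13  'ebdeaeaddcacabbbacdadcc'
  #33 SA[33]=7  'edcaedebdeaeaddcacabbbacdadcc'
  #34 SA[34]=11  'edebdeaeaddcacabbbacdadcc'
  #35 SA[35]=3  'eebaedcaedebdeaeaddcacabbbacdadcc'

[25, 23, 29, 1, 32, 19, 17, 6, 10, 28, 5, 27, 26, 14, 35, 24, 22, 9, 34, 30, 2, 31, 21, 8, 33, 20, 15, 12, 0, 18, 16, 4, 13, 7, 11, 3]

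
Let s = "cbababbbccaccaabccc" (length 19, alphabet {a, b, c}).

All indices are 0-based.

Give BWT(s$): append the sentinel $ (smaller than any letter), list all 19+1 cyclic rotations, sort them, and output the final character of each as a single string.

ccbbaccaabbaccc$cabb

rank  rotation              last
    0  $cbababbbccaccaabccc  c
    1  aabccc$cbababbbccacc  c
    2  ababbbccaccaabccc$cb  b
    3  abbbccaccaabccc$cbab  b
    4  abccc$cbababbbccacca  a
    5  accaabccc$cbababbbcc  c
    6  bababbbccaccaabccc$c  c
    7  babbbccaccaabccc$cba  a
    8  bbbccaccaabccc$cbaba  a
    9  bbccaccaabccc$cbabab  b
   10  bccaccaabccc$cbababb  b
   11  bccc$cbababbbccaccaa  a
   12  c$cbababbbccaccaabcc  c
   13  caabccc$cbababbbccac  c
   14  caccaabccc$cbababbbc  c
   15  cbababbbccaccaabccc$  $
   16  cc$cbababbbccaccaabc  c
   17  ccaabccc$cbababbbcca  a
   18  ccaccaabccc$cbababbb  b
   19  ccc$cbababbbccaccaab  b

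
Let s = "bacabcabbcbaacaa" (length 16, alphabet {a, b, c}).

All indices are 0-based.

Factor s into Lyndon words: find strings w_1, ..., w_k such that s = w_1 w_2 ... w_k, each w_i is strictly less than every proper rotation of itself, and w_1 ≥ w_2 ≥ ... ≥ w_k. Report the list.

emit factor 1: 'b' (i=0, period=1)
emit factor 2: 'ac' (i=1, period=2)
emit factor 3: 'abc' (i=3, period=3)
emit factor 4: 'abbcb' (i=6, period=5)
emit factor 5: 'aac' (i=11, period=3)
emit factor 6: 'a' (i=14, period=1)
emit factor 7: 'a' (i=15, period=1)

["b", "ac", "abc", "abbcb", "aac", "a", "a"]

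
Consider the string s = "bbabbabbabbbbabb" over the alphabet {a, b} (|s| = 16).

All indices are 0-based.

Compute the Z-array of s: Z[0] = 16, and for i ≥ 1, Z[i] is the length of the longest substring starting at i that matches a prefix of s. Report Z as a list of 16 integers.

[16, 1, 0, 8, 1, 0, 5, 1, 0, 2, 2, 5, 1, 0, 2, 1]

Z[0]=16
i=1: fresh scan; Z[1]=1 extend→box=[1,2)
i=2: fresh scan; Z[2]=0
i=3: fresh scan; Z[3]=8 extend→box=[3,11)
i=4: min(r-i=7, Z[1]=1)=1; Z[4]=1
i=5: min(r-i=6, Z[2]=0)=0; Z[5]=0
i=6: min(r-i=5, Z[3]=8)=5; Z[6]=5
i=7: min(r-i=4, Z[4]=1)=1; Z[7]=1
i=8: min(r-i=3, Z[5]=0)=0; Z[8]=0
i=9: min(r-i=2, Z[6]=5)=2; Z[9]=2
i=10: min(r-i=1, Z[7]=1)=1; Z[10]=2 extend→box=[10,12)
i=11: min(r-i=1, Z[1]=1)=1; Z[11]=5 extend→box=[11,16)
i=12: min(r-i=4, Z[1]=1)=1; Z[12]=1
i=13: min(r-i=3, Z[2]=0)=0; Z[13]=0
i=14: min(r-i=2, Z[3]=8)=2; Z[14]=2
i=15: min(r-i=1, Z[4]=1)=1; Z[15]=1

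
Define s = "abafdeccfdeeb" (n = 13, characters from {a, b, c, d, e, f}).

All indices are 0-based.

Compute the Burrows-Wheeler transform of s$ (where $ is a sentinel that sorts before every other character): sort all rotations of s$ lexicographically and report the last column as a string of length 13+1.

b$beaecffeddac

rank  rotation        last
    0  $abafdeccfdeeb  b
    1  abafdeccfdeeb$  $
    2  afdeccfdeeb$ab  b
    3  b$abafdeccfdee  e
    4  bafdeccfdeeb$a  a
    5  ccfdeeb$abafde  e
    6  cfdeeb$abafdec  c
    7  deccfdeeb$abaf  f
    8  deeb$abafdeccf  f
    9  eb$abafdeccfde  e
   10  eccfdeeb$abafd  d
   11  eeb$abafdeccfd  d
   12  fdeccfdeeb$aba  a
   13  fdeeb$abafdecc  c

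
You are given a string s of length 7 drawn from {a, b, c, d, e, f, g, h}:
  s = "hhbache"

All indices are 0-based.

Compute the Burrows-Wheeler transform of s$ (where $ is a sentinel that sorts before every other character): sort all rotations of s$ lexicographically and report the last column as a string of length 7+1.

ebhahhc$

rank  rotation  last
    0  $hhbache  e
    1  ache$hhb  b
    2  bache$hh  h
    3  che$hhba  a
    4  e$hhbach  h
    5  hbache$h  h
    6  he$hhbac  c
    7  hhbache$  $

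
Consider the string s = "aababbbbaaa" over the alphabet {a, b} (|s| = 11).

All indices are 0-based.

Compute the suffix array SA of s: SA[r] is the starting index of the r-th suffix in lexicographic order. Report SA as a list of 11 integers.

[10, 9, 8, 0, 1, 3, 7, 2, 6, 5, 4]

rank | idx | suffix
   0 |  10 | a
   1 |   9 | aa
   2 |   8 | aaa
   3 |   0 | aababbbbaaa
   4 |   1 | ababbbbaaa
   5 |   3 | abbbbaaa
   6 |   7 | baaa
   7 |   2 | babbbbaaa
   8 |   6 | bbaaa
   9 |   5 | bbbaaa
  10 |   4 | bbbbaaa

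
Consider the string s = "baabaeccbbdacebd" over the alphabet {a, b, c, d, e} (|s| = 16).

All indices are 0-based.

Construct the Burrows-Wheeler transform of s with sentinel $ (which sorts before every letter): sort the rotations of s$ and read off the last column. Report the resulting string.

rank  rotation           last
    0  $baabaeccbbdacebd  d
    1  aabaeccbbdacebd$b  b
    2  abaeccbbdacebd$ba  a
    3  acebd$baabaeccbbd  d
    4  aeccbbdacebd$baab  b
    5  baabaeccbbdacebd$  $
    6  baeccbbdacebd$baa  a
    7  bbdacebd$baabaecc  c
    8  bd$baabaeccbbdace  e
    9  bdacebd$baabaeccb  b
   10  cbbdacebd$baabaec  c
   11  ccbbdacebd$baabae  e
   12  cebd$baabaeccbbda  a
   13  d$baabaeccbbdaceb  b
   14  dacebd$baabaeccbb  b
   15  ebd$baabaeccbbdac  c
   16  eccbbdacebd$baaba  a

dbadb$acebceabbca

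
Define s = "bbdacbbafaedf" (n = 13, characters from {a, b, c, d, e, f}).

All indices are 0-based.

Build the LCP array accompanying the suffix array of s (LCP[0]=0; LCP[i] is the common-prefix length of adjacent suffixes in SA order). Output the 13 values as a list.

[0, 1, 1, 0, 1, 2, 1, 0, 0, 1, 0, 0, 1]

rank | idx | suffix
   0 |   3 | acbbafaedf
   1 |   9 | aedf
   2 |   7 | afaedf
   3 |   6 | bafaedf
   4 |   5 | bbafaedf
   5 |   0 | bbdacbbafaedf
   6 |   1 | bdacbbafaedf
   7 |   4 | cbbafaedf
   8 |   2 | dacbbafaedf
   9 |  11 | df
  10 |  10 | edf
  11 |  12 | f
  12 |   8 | faedf

SA = [3, 9, 7, 6, 5, 0, 1, 4, 2, 11, 10, 12, 8]
i: (SA[i-1],SA[i]) lcp shared
  1: (3,9) 1 'a'
  2: (9,7) 1 'a'
  3: (7,6) 0 ''
  4: (6,5) 1 'b'
  5: (5,0) 2 'bb'
  6: (0,1) 1 'b'
  7: (1,4) 0 ''
  8: (4,2) 0 ''
  9: (2,11) 1 'd'
  10: (11,10) 0 ''
  11: (10,12) 0 ''
  12: (12,8) 1 'f'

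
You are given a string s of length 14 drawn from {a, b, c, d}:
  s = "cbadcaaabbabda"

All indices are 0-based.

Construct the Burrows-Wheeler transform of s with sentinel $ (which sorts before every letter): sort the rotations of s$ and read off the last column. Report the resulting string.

adcaabbbcaad$ba

rank  rotation         last
    0  $cbadcaaabbabda  a
    1  a$cbadcaaabbabd  d
    2  aaabbabda$cbadc  c
    3  aabbabda$cbadca  a
    4  abbabda$cbadcaa  a
    5  abda$cbadcaaabb  b
    6  adcaaabbabda$cb  b
    7  babda$cbadcaaab  b
    8  badcaaabbabda$c  c
    9  bbabda$cbadcaaa  a
   10  bda$cbadcaaabba  a
   11  caaabbabda$cbad  d
   12  cbadcaaabbabda$  $
   13  da$cbadcaaabbab  b
   14  dcaaabbabda$cba  a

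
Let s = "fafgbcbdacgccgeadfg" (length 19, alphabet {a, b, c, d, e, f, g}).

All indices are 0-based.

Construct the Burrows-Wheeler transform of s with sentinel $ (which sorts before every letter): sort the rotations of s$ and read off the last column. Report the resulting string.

gdefgcbgacbag$daffcc

rank  rotation              last
    0  $fafgbcbdacgccgeadfg  g
    1  acgccgeadfg$fafgbcbd  d
    2  adfg$fafgbcbdacgccge  e
    3  afgbcbdacgccgeadfg$f  f
    4  bcbdacgccgeadfg$fafg  g
    5  bdacgccgeadfg$fafgbc  c
    6  cbdacgccgeadfg$fafgb  b
    7  ccgeadfg$fafgbcbdacg  g
    8  cgccgeadfg$fafgbcbda  a
    9  cgeadfg$fafgbcbdacgc  c
   10  dacgccgeadfg$fafgbcb  b
   11  dfg$fafgbcbdacgccgea  a
   12  eadfg$fafgbcbdacgccg  g
   13  fafgbcbdacgccgeadfg$  $
   14  fg$fafgbcbdacgccgead  d
   15  fgbcbdacgccgeadfg$fa  a
   16  g$fafgbcbdacgccgeadf  f
   17  gbcbdacgccgeadfg$faf  f
   18  gccgeadfg$fafgbcbdac  c
   19  geadfg$fafgbcbdacgcc  c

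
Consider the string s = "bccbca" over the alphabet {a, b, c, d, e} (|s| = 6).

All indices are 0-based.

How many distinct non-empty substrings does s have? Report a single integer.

rank→(start, suffix):
  0 → (5, 'a')
  1 → (3, 'bca')
  2 → (0, 'bccbca')
  3 → (4, 'ca')
  4 → (2, 'cbca')
  5 → (1, 'ccbca')

SA = [5, 3, 0, 4, 2, 1]
rank  pair      lcp
   1  s[5:],s[3:]  0  ''
   2  s[3:],s[0:]  2  'bc'
   3  s[0:],s[4:]  0  ''
   4  s[4:],s[2:]  1  'c'
   5  s[2:],s[1:]  1  'c'

n(n+1)/2 = 6·7/2 = 21
Σ LCP = 0 + 0 + 2 + 0 + 1 + 1 = 4
distinct = 21 − 4 = 17

17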